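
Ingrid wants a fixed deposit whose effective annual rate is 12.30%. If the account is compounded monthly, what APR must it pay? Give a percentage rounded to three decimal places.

11.657%

(1 + r/12)^12 − 1 = 0.1230, so 1 + r/12 = 1.1230^(1/12).
r/12 = 0.009714, so r = 0.116566 = 11.657%.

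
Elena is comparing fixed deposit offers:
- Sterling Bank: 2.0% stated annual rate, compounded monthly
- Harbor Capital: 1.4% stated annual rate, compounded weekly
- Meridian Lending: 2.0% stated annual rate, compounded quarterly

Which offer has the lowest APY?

Sterling Bank: (1 + 0.020/12)^12 − 1 = 2.018%
Harbor Capital: (1 + 0.014/52)^52 − 1 = 1.410%
Meridian Lending: (1 + 0.020/4)^4 − 1 = 2.015%
The lowest effective annual rate is Harbor Capital at 1.410%.

Harbor Capital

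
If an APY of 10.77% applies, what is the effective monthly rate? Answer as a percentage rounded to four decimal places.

0.8560%

The per-month rate i satisfies (1 + i)^12 = 1 + 0.1077.
i = 1.1077^(1/12) − 1 = 0.0085602 = 0.8560%.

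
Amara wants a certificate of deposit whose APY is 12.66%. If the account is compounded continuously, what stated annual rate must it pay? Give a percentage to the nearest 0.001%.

11.920%

Continuous: nominal r satisfies e^r − 1 = 0.1266.
r = ln(1 + 0.1266) = ln(1.1266) = 0.119204 = 11.920%.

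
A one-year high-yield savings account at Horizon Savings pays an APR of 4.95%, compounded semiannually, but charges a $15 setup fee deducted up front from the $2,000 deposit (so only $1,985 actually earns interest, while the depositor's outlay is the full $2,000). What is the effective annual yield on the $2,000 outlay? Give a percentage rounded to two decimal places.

4.22%

Value after one year: 1,985 × (1 + 0.0495/2)^2 = 1,985 × 1.050113 = $2,084.47.
Effective yield on the $2,000 outlay: 2,084.47 / 2,000 − 1 = 0.042237 = 4.22%.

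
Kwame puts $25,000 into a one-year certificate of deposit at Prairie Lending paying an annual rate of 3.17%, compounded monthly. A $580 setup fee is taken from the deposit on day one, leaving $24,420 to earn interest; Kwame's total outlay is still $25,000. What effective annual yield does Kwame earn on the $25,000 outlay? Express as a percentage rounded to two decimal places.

0.82%

Value after one year: 24,420 × (1 + 0.0317/12)^12 = 24,420 × 1.032165 = $25,205.46.
Effective yield on the $25,000 outlay: 25,205.46 / 25,000 − 1 = 0.008218 = 0.82%.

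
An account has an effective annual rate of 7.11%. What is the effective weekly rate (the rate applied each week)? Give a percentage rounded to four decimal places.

0.1322%

The per-week rate i satisfies (1 + i)^52 = 1 + 0.0711.
i = 1.0711^(1/52) − 1 = 0.0013218 = 0.1322%.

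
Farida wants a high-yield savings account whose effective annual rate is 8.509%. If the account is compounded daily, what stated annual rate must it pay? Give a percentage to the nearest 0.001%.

(1 + r/365)^365 − 1 = 0.08509, so 1 + r/365 = 1.08509^(1/365).
r/365 = 0.000224, so r = 0.081672 = 8.167%.

8.167%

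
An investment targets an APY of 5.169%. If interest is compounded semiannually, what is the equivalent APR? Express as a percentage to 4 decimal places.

(1 + r/2)^2 − 1 = 0.05169, so 1 + r/2 = 1.05169^(1/2).
r/2 = 0.025519, so r = 0.051039 = 5.1039%.

5.1039%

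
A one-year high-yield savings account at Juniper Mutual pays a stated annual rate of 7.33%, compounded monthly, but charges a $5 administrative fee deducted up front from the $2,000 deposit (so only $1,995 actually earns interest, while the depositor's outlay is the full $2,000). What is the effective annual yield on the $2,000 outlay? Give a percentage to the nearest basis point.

Value after one year: 1,995 × (1 + 0.0733/12)^12 = 1,995 × 1.075813 = $2,146.25.
Effective yield on the $2,000 outlay: 2,146.25 / 2,000 − 1 = 0.073124 = 7.31%.

7.31%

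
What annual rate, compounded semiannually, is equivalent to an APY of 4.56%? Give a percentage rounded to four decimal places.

(1 + r/2)^2 − 1 = 0.0456, so 1 + r/2 = 1.0456^(1/2).
r/2 = 0.022546, so r = 0.045092 = 4.5092%.

4.5092%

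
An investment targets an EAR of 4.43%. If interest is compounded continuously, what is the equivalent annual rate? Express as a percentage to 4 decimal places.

4.3347%

Continuous: nominal r satisfies e^r − 1 = 0.0443.
r = ln(1 + 0.0443) = ln(1.0443) = 0.043347 = 4.3347%.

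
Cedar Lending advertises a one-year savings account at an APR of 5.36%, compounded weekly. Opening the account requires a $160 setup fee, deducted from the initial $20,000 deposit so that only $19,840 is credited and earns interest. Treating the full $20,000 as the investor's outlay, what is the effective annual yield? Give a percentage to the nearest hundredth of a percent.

Value after one year: 19,840 × (1 + 0.0536/52)^52 = 19,840 × 1.055033 = $20,931.86.
Effective yield on the $20,000 outlay: 20,931.86 / 20,000 − 1 = 0.046593 = 4.66%.

4.66%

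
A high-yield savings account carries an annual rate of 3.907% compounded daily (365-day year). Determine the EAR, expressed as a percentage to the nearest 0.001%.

3.984%

EAR = (1 + 0.03907/365)^365 − 1.
= (1 + 0.000107)^365 − 1 = 1.039841 − 1 = 3.984%.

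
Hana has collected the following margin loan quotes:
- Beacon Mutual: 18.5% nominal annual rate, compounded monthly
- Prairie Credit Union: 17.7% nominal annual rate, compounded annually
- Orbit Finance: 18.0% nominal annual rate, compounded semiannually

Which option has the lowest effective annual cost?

Prairie Credit Union

Beacon Mutual: (1 + 0.185/12)^12 − 1 = 20.152%
Prairie Credit Union: compounded annually, EAR = 17.700%
Orbit Finance: (1 + 0.180/2)^2 − 1 = 18.810%
The lowest effective annual rate is Prairie Credit Union at 17.700%.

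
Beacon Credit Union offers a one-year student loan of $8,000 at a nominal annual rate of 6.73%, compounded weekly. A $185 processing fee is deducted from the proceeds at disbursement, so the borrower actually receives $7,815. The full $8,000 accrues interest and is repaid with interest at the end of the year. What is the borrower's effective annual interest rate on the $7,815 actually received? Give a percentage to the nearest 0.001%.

Amount owed after one year: 8,000 × (1 + 0.0673/52)^52 = 8,000 × 1.069570 = $8,556.56.
Effective rate on net proceeds: 8,556.56 / 7,815 − 1 = 0.094889 = 9.489%.

9.489%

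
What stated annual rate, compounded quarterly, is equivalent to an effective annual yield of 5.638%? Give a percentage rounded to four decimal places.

(1 + r/4)^4 − 1 = 0.05638, so 1 + r/4 = 1.05638^(1/4).
r/4 = 0.013806, so r = 0.055226 = 5.5226%.

5.5226%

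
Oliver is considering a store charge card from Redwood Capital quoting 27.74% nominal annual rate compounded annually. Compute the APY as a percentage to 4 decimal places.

Annual compounding means the effective rate equals the nominal rate: 27.7400%.

27.7400%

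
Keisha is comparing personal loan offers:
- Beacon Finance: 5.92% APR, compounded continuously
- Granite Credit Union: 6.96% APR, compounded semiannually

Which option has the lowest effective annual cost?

Beacon Finance: e^0.0592 − 1 = 6.099%
Granite Credit Union: (1 + 0.0696/2)^2 − 1 = 7.081%
The lowest effective annual rate is Beacon Finance at 6.099%.

Beacon Finance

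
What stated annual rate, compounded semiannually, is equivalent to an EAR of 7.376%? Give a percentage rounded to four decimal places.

(1 + r/2)^2 − 1 = 0.07376, so 1 + r/2 = 1.07376^(1/2).
r/2 = 0.036224, so r = 0.072448 = 7.2448%.

7.2448%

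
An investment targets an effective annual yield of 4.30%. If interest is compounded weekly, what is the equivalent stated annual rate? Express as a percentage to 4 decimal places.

4.2118%

(1 + r/52)^52 − 1 = 0.0430, so 1 + r/52 = 1.0430^(1/52).
r/52 = 0.000810, so r = 0.042118 = 4.2118%.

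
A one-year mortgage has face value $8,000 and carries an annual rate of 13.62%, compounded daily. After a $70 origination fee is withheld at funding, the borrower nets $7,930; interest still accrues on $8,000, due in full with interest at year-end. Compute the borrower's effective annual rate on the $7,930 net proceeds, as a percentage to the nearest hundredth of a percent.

15.60%

Amount owed after one year: 8,000 × (1 + 0.1362/365)^365 = 8,000 × 1.145882 = $9,167.06.
Effective rate on net proceeds: 9,167.06 / 7,930 − 1 = 0.155997 = 15.60%.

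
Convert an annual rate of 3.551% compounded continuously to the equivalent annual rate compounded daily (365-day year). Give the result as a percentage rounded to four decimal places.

EAR under continuous compounding: e^0.03551 − 1 = 0.036148.
Solve (1 + r/365)^365 = 1.036148: r/365 = 1.036148^(1/365) − 1 = 0.000097, so r = 0.035512 = 3.5512%.

3.5512%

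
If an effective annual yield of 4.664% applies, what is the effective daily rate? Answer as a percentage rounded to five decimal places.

0.01249%

The per-day rate i satisfies (1 + i)^365 = 1 + 0.04664.
i = 1.04664^(1/365) − 1 = 0.0001249 = 0.01249%.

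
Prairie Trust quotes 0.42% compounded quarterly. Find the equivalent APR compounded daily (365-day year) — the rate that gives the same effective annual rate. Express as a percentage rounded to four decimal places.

0.4198%

EAR = (1 + 0.0042/4)^4 − 1 = 0.004207.
Solve (1 + r/365)^365 = 1.004207: r/365 = 1.004207^(1/365) − 1 = 0.000012, so r = 0.004198 = 0.4198%.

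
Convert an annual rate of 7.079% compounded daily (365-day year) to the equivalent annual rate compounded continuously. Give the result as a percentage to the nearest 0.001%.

EAR = (1 + 0.07079/365)^365 − 1 = 0.073348.
Equivalent continuous rate: r = ln(1 + 0.073348) = 0.070783 = 7.078%.

7.078%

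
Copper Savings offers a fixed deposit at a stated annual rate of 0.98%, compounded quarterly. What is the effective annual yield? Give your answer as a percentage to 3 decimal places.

EAR = (1 + 0.0098/4)^4 − 1.
= 1.009836 − 1 = 0.984%.

0.984%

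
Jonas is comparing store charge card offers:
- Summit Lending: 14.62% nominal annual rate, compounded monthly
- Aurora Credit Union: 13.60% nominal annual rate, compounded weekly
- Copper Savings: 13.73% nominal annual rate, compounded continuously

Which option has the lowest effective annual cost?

Summit Lending: (1 + 0.1462/12)^12 − 1 = 15.641%
Aurora Credit Union: (1 + 0.1360/52)^52 − 1 = 14.548%
Copper Savings: e^0.1373 − 1 = 14.717%
The lowest effective annual rate is Aurora Credit Union at 14.548%.

Aurora Credit Union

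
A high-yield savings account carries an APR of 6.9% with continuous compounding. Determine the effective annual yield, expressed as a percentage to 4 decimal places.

With continuous compounding, EAR = e^0.069 − 1.
e^0.069 = 1.071436, so EAR = 0.071436 = 7.1436%.

7.1436%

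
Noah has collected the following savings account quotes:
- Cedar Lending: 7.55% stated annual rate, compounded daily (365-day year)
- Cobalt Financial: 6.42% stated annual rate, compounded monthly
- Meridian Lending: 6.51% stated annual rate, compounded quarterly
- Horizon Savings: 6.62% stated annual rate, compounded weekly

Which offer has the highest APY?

Cedar Lending

Cedar Lending: (1 + 0.0755/365)^365 − 1 = 7.841%
Cobalt Financial: (1 + 0.0642/12)^12 − 1 = 6.612%
Meridian Lending: (1 + 0.0651/4)^4 − 1 = 6.671%
Horizon Savings: (1 + 0.0662/52)^52 − 1 = 6.840%
The highest effective annual rate is Cedar Lending at 7.841%.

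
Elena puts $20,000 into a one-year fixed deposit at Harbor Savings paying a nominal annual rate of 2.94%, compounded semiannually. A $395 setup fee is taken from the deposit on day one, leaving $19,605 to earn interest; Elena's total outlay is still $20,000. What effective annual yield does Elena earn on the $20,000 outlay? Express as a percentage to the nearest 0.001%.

Value after one year: 19,605 × (1 + 0.0294/2)^2 = 19,605 × 1.029616 = $20,185.62.
Effective yield on the $20,000 outlay: 20,185.62 / 20,000 − 1 = 0.009281 = 0.928%.

0.928%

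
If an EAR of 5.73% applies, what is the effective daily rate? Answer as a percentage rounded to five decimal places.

0.01527%

The per-day rate i satisfies (1 + i)^365 = 1 + 0.0573.
i = 1.0573^(1/365) − 1 = 0.0001527 = 0.01527%.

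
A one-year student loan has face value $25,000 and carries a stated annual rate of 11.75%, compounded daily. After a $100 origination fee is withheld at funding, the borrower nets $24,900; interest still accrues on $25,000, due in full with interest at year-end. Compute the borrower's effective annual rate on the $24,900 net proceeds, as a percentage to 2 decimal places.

12.92%

Amount owed after one year: 25,000 × (1 + 0.1175/365)^365 = 25,000 × 1.124660 = $28,116.51.
Effective rate on net proceeds: 28,116.51 / 24,900 − 1 = 0.129177 = 12.92%.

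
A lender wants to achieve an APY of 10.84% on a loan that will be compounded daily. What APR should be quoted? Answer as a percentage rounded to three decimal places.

10.293%

(1 + r/365)^365 − 1 = 0.1084, so 1 + r/365 = 1.1084^(1/365).
r/365 = 0.000282, so r = 0.102932 = 10.293%.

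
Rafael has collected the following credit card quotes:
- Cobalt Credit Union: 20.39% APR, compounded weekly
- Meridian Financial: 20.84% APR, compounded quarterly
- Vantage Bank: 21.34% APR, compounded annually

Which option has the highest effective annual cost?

Cobalt Credit Union

Cobalt Credit Union: (1 + 0.2039/52)^52 − 1 = 22.569%
Meridian Financial: (1 + 0.2084/4)^4 − 1 = 22.526%
Vantage Bank: compounded annually, EAR = 21.340%
The highest effective annual rate is Cobalt Credit Union at 22.569%.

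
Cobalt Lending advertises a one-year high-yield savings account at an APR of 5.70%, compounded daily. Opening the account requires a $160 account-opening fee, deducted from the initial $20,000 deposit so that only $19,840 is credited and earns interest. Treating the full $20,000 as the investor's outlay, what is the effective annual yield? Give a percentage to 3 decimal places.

5.018%

Value after one year: 19,840 × (1 + 0.0570/365)^365 = 19,840 × 1.058651 = $21,003.64.
Effective yield on the $20,000 outlay: 21,003.64 / 20,000 − 1 = 0.050182 = 5.018%.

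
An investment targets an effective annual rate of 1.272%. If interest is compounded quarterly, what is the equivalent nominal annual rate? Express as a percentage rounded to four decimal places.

(1 + r/4)^4 − 1 = 0.01272, so 1 + r/4 = 1.01272^(1/4).
r/4 = 0.003165, so r = 0.012660 = 1.2660%.

1.2660%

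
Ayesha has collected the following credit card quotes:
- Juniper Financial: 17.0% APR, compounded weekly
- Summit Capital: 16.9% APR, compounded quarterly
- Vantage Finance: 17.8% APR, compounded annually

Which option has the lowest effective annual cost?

Juniper Financial: (1 + 0.170/52)^52 − 1 = 18.498%
Summit Capital: (1 + 0.169/4)^4 − 1 = 18.002%
Vantage Finance: compounded annually, EAR = 17.800%
The lowest effective annual rate is Vantage Finance at 17.800%.

Vantage Finance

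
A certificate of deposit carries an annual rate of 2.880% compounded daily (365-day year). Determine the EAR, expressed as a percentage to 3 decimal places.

EAR = (1 + 0.02880/365)^365 − 1.
= (1 + 0.000079)^365 − 1 = 1.029218 − 1 = 2.922%.

2.922%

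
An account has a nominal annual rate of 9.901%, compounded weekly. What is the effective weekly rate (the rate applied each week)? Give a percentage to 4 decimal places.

0.1904%

With a nominal annual rate compounded weekly, the periodic rate is the nominal rate divided by 52.
i = 0.09901 / 52 = 0.0019040 = 0.1904%.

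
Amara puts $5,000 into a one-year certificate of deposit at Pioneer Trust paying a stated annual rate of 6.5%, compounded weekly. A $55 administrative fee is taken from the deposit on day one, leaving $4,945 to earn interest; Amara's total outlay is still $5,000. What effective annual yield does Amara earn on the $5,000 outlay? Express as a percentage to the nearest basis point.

Value after one year: 4,945 × (1 + 0.065/52)^52 = 4,945 × 1.067116 = $5,276.89.
Effective yield on the $5,000 outlay: 5,276.89 / 5,000 − 1 = 0.055377 = 5.54%.

5.54%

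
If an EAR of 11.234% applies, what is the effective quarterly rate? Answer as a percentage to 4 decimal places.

2.6974%

The per-quarter rate i satisfies (1 + i)^4 = 1 + 0.11234.
i = 1.11234^(1/4) − 1 = 0.0269739 = 2.6974%.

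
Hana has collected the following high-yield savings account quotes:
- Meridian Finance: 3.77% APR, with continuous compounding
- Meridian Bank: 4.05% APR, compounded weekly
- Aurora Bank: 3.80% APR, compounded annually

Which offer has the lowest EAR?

Aurora Bank

Meridian Finance: e^0.0377 − 1 = 3.842%
Meridian Bank: (1 + 0.0405/52)^52 − 1 = 4.131%
Aurora Bank: compounded annually, EAR = 3.800%
The lowest effective annual rate is Aurora Bank at 3.800%.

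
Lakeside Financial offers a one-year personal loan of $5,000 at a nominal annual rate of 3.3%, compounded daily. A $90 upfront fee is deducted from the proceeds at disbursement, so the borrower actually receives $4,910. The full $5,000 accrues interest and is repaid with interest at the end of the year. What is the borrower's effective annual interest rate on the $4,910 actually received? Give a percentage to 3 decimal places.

5.249%

Amount owed after one year: 5,000 × (1 + 0.033/365)^365 = 5,000 × 1.033549 = $5,167.74.
Effective rate on net proceeds: 5,167.74 / 4,910 − 1 = 0.052494 = 5.249%.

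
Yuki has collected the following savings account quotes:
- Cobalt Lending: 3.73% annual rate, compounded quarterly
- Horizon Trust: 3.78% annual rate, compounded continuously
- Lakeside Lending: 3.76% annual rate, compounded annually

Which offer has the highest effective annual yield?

Horizon Trust

Cobalt Lending: (1 + 0.0373/4)^4 − 1 = 3.782%
Horizon Trust: e^0.0378 − 1 = 3.852%
Lakeside Lending: compounded annually, EAR = 3.760%
The highest effective annual rate is Horizon Trust at 3.852%.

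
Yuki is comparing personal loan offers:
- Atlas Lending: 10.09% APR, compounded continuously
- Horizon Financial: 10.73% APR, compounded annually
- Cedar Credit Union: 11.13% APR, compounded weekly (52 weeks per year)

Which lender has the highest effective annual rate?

Atlas Lending: e^0.1009 − 1 = 10.617%
Horizon Financial: compounded annually, EAR = 10.730%
Cedar Credit Union: (1 + 0.1113/52)^52 − 1 = 11.760%
The highest effective annual rate is Cedar Credit Union at 11.760%.

Cedar Credit Union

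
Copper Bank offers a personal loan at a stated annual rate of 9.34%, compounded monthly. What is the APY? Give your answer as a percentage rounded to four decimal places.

EAR = (1 + 0.0934/12)^12 − 1.
= (1 + 0.007783)^12 − 1 = 1.097504 − 1 = 9.7504%.

9.7504%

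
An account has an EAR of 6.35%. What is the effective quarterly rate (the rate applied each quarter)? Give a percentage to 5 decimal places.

The per-quarter rate i satisfies (1 + i)^4 = 1 + 0.0635.
i = 1.0635^(1/4) − 1 = 0.0155104 = 1.55104%.

1.55104%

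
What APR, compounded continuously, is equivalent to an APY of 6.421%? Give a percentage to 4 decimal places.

Continuous: nominal r satisfies e^r − 1 = 0.06421.
r = ln(1 + 0.06421) = ln(1.06421) = 0.062233 = 6.2233%.

6.2233%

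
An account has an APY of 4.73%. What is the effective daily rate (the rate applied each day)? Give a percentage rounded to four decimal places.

0.0127%

The per-day rate i satisfies (1 + i)^365 = 1 + 0.0473.
i = 1.0473^(1/365) − 1 = 0.0001266 = 0.0127%.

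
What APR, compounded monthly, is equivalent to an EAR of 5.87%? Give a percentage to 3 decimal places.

(1 + r/12)^12 − 1 = 0.0587, so 1 + r/12 = 1.0587^(1/12).
r/12 = 0.004765, so r = 0.057178 = 5.718%.

5.718%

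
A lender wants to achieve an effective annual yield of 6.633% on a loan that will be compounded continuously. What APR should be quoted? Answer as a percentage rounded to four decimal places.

6.4223%

Continuous: nominal r satisfies e^r − 1 = 0.06633.
r = ln(1 + 0.06633) = ln(1.06633) = 0.064223 = 6.4223%.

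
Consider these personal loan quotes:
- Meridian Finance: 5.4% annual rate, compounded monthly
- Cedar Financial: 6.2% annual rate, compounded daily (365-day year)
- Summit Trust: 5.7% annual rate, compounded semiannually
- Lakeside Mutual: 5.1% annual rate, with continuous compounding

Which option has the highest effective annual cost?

Meridian Finance: (1 + 0.054/12)^12 − 1 = 5.536%
Cedar Financial: (1 + 0.062/365)^365 − 1 = 6.396%
Summit Trust: (1 + 0.057/2)^2 − 1 = 5.781%
Lakeside Mutual: e^0.051 − 1 = 5.232%
The highest effective annual rate is Cedar Financial at 6.396%.

Cedar Financial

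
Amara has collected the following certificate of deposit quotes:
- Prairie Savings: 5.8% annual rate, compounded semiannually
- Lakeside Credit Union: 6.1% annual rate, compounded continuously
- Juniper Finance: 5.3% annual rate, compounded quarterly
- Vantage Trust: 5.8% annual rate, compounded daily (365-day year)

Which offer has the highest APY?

Prairie Savings: (1 + 0.058/2)^2 − 1 = 5.884%
Lakeside Credit Union: e^0.061 − 1 = 6.290%
Juniper Finance: (1 + 0.053/4)^4 − 1 = 5.406%
Vantage Trust: (1 + 0.058/365)^365 − 1 = 5.971%
The highest effective annual rate is Lakeside Credit Union at 6.290%.

Lakeside Credit Union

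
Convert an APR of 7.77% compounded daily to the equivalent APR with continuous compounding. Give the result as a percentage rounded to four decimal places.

EAR = (1 + 0.0777/365)^365 − 1 = 0.080789.
Equivalent continuous rate: r = ln(1 + 0.080789) = 0.077692 = 7.7692%.

7.7692%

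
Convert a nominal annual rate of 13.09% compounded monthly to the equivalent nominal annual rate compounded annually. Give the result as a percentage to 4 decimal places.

13.9046%

EAR = (1 + 0.1309/12)^12 − 1 = 0.139046.
Compounded annually, the equivalent nominal rate is the EAR itself: 13.9046%.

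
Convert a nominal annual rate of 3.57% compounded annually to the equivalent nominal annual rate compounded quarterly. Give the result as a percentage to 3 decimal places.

3.523%

Compounded annually, EAR = nominal = 0.035700.
Solve (1 + r/4)^4 = 1.035700: r/4 = 1.035700^(1/4) − 1 = 0.008808, so r = 0.035232 = 3.523%.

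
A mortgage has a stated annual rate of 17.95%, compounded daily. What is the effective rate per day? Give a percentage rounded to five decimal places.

With a nominal annual rate compounded daily, the periodic rate is the nominal rate divided by 365.
i = 0.1795 / 365 = 0.0004918 = 0.04918%.

0.04918%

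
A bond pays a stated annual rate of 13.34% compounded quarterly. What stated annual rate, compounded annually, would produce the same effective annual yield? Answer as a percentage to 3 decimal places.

14.022%

EAR = (1 + 0.1334/4)^4 − 1 = 0.140223.
Compounded annually, the equivalent nominal rate is the EAR itself: 14.022%.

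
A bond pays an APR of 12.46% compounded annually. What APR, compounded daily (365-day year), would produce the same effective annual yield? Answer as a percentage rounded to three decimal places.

Compounded annually, EAR = nominal = 0.124600.
Solve (1 + r/365)^365 = 1.124600: r/365 = 1.124600^(1/365) − 1 = 0.000322, so r = 0.117446 = 11.745%.

11.745%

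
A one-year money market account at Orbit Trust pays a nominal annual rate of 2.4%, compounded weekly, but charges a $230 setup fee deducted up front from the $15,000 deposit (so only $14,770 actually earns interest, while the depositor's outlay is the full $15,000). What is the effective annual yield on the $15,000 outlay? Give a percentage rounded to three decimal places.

0.858%

Value after one year: 14,770 × (1 + 0.024/52)^52 = 14,770 × 1.024285 = $15,128.68.
Effective yield on the $15,000 outlay: 15,128.68 / 15,000 − 1 = 0.008579 = 0.858%.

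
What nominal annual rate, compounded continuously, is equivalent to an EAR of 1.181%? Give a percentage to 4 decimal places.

Continuous: nominal r satisfies e^r − 1 = 0.01181.
r = ln(1 + 0.01181) = ln(1.01181) = 0.011741 = 1.1741%.

1.1741%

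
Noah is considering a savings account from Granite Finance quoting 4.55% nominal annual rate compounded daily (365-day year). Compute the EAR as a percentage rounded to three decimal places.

EAR = (1 + 0.0455/365)^365 − 1.
= 1.046548 − 1 = 4.655%.

4.655%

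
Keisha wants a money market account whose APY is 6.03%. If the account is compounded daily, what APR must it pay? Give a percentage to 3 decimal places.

5.856%

(1 + r/365)^365 − 1 = 0.0603, so 1 + r/365 = 1.0603^(1/365).
r/365 = 0.000160, so r = 0.058557 = 5.856%.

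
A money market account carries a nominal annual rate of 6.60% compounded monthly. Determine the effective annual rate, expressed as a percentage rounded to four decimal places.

6.8034%

EAR = (1 + 0.0660/12)^12 − 1.
= (1 + 0.005500)^12 − 1 = 1.068034 − 1 = 6.8034%.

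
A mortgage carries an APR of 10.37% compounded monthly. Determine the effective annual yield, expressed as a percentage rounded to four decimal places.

EAR = (1 + 0.1037/12)^12 − 1.
= (1 + 0.008642)^12 − 1 = 1.108774 − 1 = 10.8774%.

10.8774%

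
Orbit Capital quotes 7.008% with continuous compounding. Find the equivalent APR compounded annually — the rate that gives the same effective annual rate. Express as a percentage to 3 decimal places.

EAR under continuous compounding: e^0.07008 − 1 = 0.072594.
Compounded annually, the equivalent nominal rate is the EAR itself: 7.259%.

7.259%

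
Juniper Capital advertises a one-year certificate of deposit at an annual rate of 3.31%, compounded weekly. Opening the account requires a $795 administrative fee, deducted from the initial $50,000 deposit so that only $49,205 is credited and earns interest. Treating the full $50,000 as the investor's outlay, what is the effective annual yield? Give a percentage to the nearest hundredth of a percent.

Value after one year: 49,205 × (1 + 0.0331/52)^52 = 49,205 × 1.033643 = $50,860.40.
Effective yield on the $50,000 outlay: 50,860.40 / 50,000 − 1 = 0.017208 = 1.72%.

1.72%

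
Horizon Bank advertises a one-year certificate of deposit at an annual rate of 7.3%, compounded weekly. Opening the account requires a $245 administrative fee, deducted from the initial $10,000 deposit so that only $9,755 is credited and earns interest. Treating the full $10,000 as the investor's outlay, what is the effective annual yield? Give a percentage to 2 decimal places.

Value after one year: 9,755 × (1 + 0.073/52)^52 = 9,755 × 1.075675 = $10,493.21.
Effective yield on the $10,000 outlay: 10,493.21 / 10,000 − 1 = 0.049321 = 4.93%.

4.93%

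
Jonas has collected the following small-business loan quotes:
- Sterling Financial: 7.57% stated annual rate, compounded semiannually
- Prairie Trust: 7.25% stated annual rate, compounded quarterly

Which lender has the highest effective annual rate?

Sterling Financial: (1 + 0.0757/2)^2 − 1 = 7.713%
Prairie Trust: (1 + 0.0725/4)^4 − 1 = 7.450%
The highest effective annual rate is Sterling Financial at 7.713%.

Sterling Financial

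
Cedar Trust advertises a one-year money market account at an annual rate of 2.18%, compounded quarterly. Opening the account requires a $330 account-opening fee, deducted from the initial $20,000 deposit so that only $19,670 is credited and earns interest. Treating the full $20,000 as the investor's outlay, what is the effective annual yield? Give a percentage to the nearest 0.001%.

Value after one year: 19,670 × (1 + 0.0218/4)^4 = 19,670 × 1.021979 = $20,102.32.
Effective yield on the $20,000 outlay: 20,102.32 / 20,000 − 1 = 0.005116 = 0.512%.

0.512%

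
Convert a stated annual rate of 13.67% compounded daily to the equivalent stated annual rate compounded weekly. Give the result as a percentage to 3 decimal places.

13.685%

EAR = (1 + 0.1367/365)^365 − 1 = 0.146455.
Solve (1 + r/52)^52 = 1.146455: r/52 = 1.146455^(1/52) − 1 = 0.002632, so r = 0.136854 = 13.685%.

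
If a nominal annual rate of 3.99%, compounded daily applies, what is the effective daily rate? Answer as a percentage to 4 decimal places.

0.0109%

With a nominal annual rate compounded daily, the periodic rate is the nominal rate divided by 365.
i = 0.0399 / 365 = 0.0001093 = 0.0109%.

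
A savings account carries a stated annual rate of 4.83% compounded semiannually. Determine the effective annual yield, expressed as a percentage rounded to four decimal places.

4.8883%

EAR = (1 + 0.0483/2)^2 − 1.
= 1.048883 − 1 = 4.8883%.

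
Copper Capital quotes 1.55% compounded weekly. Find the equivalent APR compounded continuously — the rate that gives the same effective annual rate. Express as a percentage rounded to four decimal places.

1.5498%

EAR = (1 + 0.0155/52)^52 − 1 = 0.015618.
Equivalent continuous rate: r = ln(1 + 0.015618) = 0.015498 = 1.5498%.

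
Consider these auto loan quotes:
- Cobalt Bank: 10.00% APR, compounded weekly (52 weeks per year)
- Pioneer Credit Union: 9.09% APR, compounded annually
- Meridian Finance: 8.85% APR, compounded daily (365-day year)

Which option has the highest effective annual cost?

Cobalt Bank: (1 + 0.1000/52)^52 − 1 = 10.506%
Pioneer Credit Union: compounded annually, EAR = 9.090%
Meridian Finance: (1 + 0.0885/365)^365 − 1 = 9.252%
The highest effective annual rate is Cobalt Bank at 10.506%.

Cobalt Bank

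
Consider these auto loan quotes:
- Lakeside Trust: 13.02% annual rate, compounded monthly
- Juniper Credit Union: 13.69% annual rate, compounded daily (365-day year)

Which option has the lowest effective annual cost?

Lakeside Trust

Lakeside Trust: (1 + 0.1302/12)^12 − 1 = 13.826%
Juniper Credit Union: (1 + 0.1369/365)^365 − 1 = 14.668%
The lowest effective annual rate is Lakeside Trust at 13.826%.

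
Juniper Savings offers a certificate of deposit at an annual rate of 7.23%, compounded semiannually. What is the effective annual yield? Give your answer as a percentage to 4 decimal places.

EAR = (1 + 0.0723/2)^2 − 1.
= (1 + 0.036150)^2 − 1 = 1.073607 − 1 = 7.3607%.

7.3607%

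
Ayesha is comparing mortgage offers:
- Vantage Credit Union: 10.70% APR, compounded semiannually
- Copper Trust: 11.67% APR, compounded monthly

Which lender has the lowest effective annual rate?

Vantage Credit Union: (1 + 0.1070/2)^2 − 1 = 10.986%
Copper Trust: (1 + 0.1167/12)^12 − 1 = 12.315%
The lowest effective annual rate is Vantage Credit Union at 10.986%.

Vantage Credit Union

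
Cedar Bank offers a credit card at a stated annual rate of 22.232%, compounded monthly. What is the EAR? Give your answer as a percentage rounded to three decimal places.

24.643%

EAR = (1 + 0.22232/12)^12 − 1.
= (1 + 0.018527)^12 − 1 = 1.246433 − 1 = 24.643%.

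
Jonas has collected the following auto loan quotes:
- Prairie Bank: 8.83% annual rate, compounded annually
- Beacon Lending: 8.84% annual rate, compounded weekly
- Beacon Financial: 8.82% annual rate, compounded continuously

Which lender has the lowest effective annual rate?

Prairie Bank

Prairie Bank: compounded annually, EAR = 8.830%
Beacon Lending: (1 + 0.0884/52)^52 − 1 = 9.234%
Beacon Financial: e^0.0882 − 1 = 9.221%
The lowest effective annual rate is Prairie Bank at 8.830%.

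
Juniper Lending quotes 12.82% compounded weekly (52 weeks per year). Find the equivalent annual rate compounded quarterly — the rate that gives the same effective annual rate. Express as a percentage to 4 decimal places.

EAR = (1 + 0.1282/52)^52 − 1 = 0.136601.
Solve (1 + r/4)^4 = 1.136601: r/4 = 1.136601^(1/4) − 1 = 0.032528, so r = 0.130114 = 13.0114%.

13.0114%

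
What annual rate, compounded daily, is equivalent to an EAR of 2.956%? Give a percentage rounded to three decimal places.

2.913%

(1 + r/365)^365 − 1 = 0.02956, so 1 + r/365 = 1.02956^(1/365).
r/365 = 0.000080, so r = 0.029133 = 2.913%.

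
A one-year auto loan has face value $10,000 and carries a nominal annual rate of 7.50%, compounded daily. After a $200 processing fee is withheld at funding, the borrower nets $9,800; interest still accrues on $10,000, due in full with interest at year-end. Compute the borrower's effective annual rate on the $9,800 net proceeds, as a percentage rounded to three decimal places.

Amount owed after one year: 10,000 × (1 + 0.0750/365)^365 = 10,000 × 1.077876 = $10,778.76.
Effective rate on net proceeds: 10,778.76 / 9,800 − 1 = 0.099873 = 9.987%.

9.987%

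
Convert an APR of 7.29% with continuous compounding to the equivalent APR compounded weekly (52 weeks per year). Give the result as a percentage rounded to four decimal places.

EAR under continuous compounding: e^0.0729 − 1 = 0.075623.
Solve (1 + r/52)^52 = 1.075623: r/52 = 1.075623^(1/52) − 1 = 0.001403, so r = 0.072951 = 7.2951%.

7.2951%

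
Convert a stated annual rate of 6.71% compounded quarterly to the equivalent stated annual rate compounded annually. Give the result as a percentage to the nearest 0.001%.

EAR = (1 + 0.0671/4)^4 − 1 = 0.068807.
Compounded annually, the equivalent nominal rate is the EAR itself: 6.881%.

6.881%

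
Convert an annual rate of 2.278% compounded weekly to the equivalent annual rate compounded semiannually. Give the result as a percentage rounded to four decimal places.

EAR = (1 + 0.02278/52)^52 − 1 = 0.023036.
Solve (1 + r/2)^2 = 1.023036: r/2 = 1.023036^(1/2) − 1 = 0.011453, so r = 0.022905 = 2.2905%.

2.2905%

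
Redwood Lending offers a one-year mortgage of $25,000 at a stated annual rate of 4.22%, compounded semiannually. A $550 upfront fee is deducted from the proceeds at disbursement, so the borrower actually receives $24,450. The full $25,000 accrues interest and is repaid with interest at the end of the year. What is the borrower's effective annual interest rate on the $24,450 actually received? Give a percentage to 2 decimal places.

6.61%

Amount owed after one year: 25,000 × (1 + 0.0422/2)^2 = 25,000 × 1.042645 = $26,066.13.
Effective rate on net proceeds: 26,066.13 / 24,450 − 1 = 0.066099 = 6.61%.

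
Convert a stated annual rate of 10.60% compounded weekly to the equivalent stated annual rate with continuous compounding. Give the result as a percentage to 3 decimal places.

10.589%

EAR = (1 + 0.1060/52)^52 − 1 = 0.111702.
Equivalent continuous rate: r = ln(1 + 0.111702) = 0.105892 = 10.589%.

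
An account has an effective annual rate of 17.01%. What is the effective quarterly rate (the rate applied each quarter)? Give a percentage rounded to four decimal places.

The per-quarter rate i satisfies (1 + i)^4 = 1 + 0.1701.
i = 1.1701^(1/4) − 1 = 0.0400537 = 4.0054%.

4.0054%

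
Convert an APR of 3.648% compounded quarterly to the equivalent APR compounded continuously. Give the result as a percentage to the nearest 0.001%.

3.631%

EAR = (1 + 0.03648/4)^4 − 1 = 0.036982.
Equivalent continuous rate: r = ln(1 + 0.036982) = 0.036315 = 3.631%.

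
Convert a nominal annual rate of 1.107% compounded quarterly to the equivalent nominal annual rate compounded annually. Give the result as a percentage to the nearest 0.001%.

EAR = (1 + 0.01107/4)^4 − 1 = 0.011116.
Compounded annually, the equivalent nominal rate is the EAR itself: 1.112%.

1.112%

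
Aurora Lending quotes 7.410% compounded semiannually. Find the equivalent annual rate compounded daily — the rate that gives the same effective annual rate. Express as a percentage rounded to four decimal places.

7.2768%

EAR = (1 + 0.07410/2)^2 − 1 = 0.075473.
Solve (1 + r/365)^365 = 1.075473: r/365 = 1.075473^(1/365) − 1 = 0.000199, so r = 0.072768 = 7.2768%.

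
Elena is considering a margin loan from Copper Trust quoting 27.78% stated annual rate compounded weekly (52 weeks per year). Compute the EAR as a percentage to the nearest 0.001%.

EAR = (1 + 0.2778/52)^52 − 1.
= (1 + 0.005342)^52 − 1 = 1.319246 − 1 = 31.925%.

31.925%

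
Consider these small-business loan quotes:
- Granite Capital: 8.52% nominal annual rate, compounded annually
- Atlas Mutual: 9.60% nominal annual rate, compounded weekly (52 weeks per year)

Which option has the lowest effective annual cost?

Granite Capital

Granite Capital: compounded annually, EAR = 8.520%
Atlas Mutual: (1 + 0.0960/52)^52 − 1 = 10.066%
The lowest effective annual rate is Granite Capital at 8.520%.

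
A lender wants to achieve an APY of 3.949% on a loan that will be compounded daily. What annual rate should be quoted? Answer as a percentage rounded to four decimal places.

3.8732%

(1 + r/365)^365 − 1 = 0.03949, so 1 + r/365 = 1.03949^(1/365).
r/365 = 0.000106, so r = 0.038732 = 3.8732%.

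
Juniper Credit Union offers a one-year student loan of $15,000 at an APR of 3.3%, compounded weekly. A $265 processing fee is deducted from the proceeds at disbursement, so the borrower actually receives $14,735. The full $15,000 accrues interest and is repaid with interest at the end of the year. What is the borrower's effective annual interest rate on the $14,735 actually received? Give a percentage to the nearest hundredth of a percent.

Amount owed after one year: 15,000 × (1 + 0.033/52)^52 = 15,000 × 1.033540 = $15,503.10.
Effective rate on net proceeds: 15,503.10 / 14,735 − 1 = 0.052127 = 5.21%.

5.21%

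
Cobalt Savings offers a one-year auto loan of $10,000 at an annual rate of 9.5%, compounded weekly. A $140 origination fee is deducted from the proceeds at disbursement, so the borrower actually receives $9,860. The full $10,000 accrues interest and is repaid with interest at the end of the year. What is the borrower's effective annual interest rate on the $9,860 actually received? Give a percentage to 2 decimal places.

Amount owed after one year: 10,000 × (1 + 0.095/52)^52 = 10,000 × 1.099564 = $10,995.64.
Effective rate on net proceeds: 10,995.64 / 9,860 − 1 = 0.115176 = 11.52%.

11.52%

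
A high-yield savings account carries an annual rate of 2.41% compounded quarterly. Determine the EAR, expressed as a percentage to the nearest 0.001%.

EAR = (1 + 0.0241/4)^4 − 1.
= 1.024319 − 1 = 2.432%.

2.432%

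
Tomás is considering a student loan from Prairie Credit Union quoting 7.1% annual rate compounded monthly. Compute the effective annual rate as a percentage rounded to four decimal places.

EAR = (1 + 0.071/12)^12 − 1.
= (1 + 0.005917)^12 − 1 = 1.073357 − 1 = 7.3357%.

7.3357%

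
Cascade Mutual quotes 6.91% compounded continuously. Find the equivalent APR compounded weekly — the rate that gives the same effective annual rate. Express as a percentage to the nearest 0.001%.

EAR under continuous compounding: e^0.0691 − 1 = 0.071543.
Solve (1 + r/52)^52 = 1.071543: r/52 = 1.071543^(1/52) − 1 = 0.001330, so r = 0.069146 = 6.915%.

6.915%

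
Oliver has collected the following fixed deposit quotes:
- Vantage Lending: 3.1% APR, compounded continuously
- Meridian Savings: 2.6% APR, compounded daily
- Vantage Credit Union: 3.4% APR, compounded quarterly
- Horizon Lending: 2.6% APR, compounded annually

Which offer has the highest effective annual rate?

Vantage Credit Union

Vantage Lending: e^0.031 − 1 = 3.149%
Meridian Savings: (1 + 0.026/365)^365 − 1 = 2.634%
Vantage Credit Union: (1 + 0.034/4)^4 − 1 = 3.444%
Horizon Lending: compounded annually, EAR = 2.600%
The highest effective annual rate is Vantage Credit Union at 3.444%.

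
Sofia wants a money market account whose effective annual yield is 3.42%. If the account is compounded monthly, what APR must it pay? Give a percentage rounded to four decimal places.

(1 + r/12)^12 − 1 = 0.0342, so 1 + r/12 = 1.0342^(1/12).
r/12 = 0.002806, so r = 0.033675 = 3.3675%.

3.3675%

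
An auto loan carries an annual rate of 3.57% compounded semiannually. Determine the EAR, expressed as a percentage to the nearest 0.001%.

3.602%

EAR = (1 + 0.0357/2)^2 − 1.
= (1 + 0.017850)^2 − 1 = 1.036019 − 1 = 3.602%.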